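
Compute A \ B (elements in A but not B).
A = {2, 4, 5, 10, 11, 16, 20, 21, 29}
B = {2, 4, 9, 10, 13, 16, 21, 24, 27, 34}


Set A = {2, 4, 5, 10, 11, 16, 20, 21, 29}
Set B = {2, 4, 9, 10, 13, 16, 21, 24, 27, 34}
A \ B includes elements in A that are not in B.
Check each element of A:
2 (in B, remove), 4 (in B, remove), 5 (not in B, keep), 10 (in B, remove), 11 (not in B, keep), 16 (in B, remove), 20 (not in B, keep), 21 (in B, remove), 29 (not in B, keep)
A \ B = {5, 11, 20, 29}

{5, 11, 20, 29}


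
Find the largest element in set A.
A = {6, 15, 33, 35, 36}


Set A = {6, 15, 33, 35, 36}
Elements in ascending order: 6, 15, 33, 35, 36
The largest element is 36.

36


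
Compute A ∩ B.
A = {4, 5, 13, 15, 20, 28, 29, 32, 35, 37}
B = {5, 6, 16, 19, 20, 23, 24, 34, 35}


Set A = {4, 5, 13, 15, 20, 28, 29, 32, 35, 37}
Set B = {5, 6, 16, 19, 20, 23, 24, 34, 35}
A ∩ B includes only elements in both sets.
Check each element of A against B:
4 ✗, 5 ✓, 13 ✗, 15 ✗, 20 ✓, 28 ✗, 29 ✗, 32 ✗, 35 ✓, 37 ✗
A ∩ B = {5, 20, 35}

{5, 20, 35}


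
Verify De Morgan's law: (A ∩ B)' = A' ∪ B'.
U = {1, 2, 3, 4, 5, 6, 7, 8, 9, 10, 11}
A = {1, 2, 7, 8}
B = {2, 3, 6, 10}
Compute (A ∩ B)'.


U = {1, 2, 3, 4, 5, 6, 7, 8, 9, 10, 11}
A = {1, 2, 7, 8}, B = {2, 3, 6, 10}
A ∩ B = {2}
(A ∩ B)' = U \ (A ∩ B) = {1, 3, 4, 5, 6, 7, 8, 9, 10, 11}
Verification via A' ∪ B': A' = {3, 4, 5, 6, 9, 10, 11}, B' = {1, 4, 5, 7, 8, 9, 11}
A' ∪ B' = {1, 3, 4, 5, 6, 7, 8, 9, 10, 11} ✓

{1, 3, 4, 5, 6, 7, 8, 9, 10, 11}


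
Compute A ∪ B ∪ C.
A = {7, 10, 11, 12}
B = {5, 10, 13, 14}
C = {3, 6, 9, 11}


Set A = {7, 10, 11, 12}
Set B = {5, 10, 13, 14}
Set C = {3, 6, 9, 11}
First, A ∪ B = {5, 7, 10, 11, 12, 13, 14}
Then, (A ∪ B) ∪ C = {3, 5, 6, 7, 9, 10, 11, 12, 13, 14}

{3, 5, 6, 7, 9, 10, 11, 12, 13, 14}


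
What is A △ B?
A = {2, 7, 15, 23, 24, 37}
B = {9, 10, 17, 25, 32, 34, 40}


Set A = {2, 7, 15, 23, 24, 37}
Set B = {9, 10, 17, 25, 32, 34, 40}
A △ B = (A \ B) ∪ (B \ A)
Elements in A but not B: {2, 7, 15, 23, 24, 37}
Elements in B but not A: {9, 10, 17, 25, 32, 34, 40}
A △ B = {2, 7, 9, 10, 15, 17, 23, 24, 25, 32, 34, 37, 40}

{2, 7, 9, 10, 15, 17, 23, 24, 25, 32, 34, 37, 40}


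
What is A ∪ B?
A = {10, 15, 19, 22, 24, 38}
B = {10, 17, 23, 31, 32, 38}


Set A = {10, 15, 19, 22, 24, 38}
Set B = {10, 17, 23, 31, 32, 38}
A ∪ B includes all elements in either set.
Elements from A: {10, 15, 19, 22, 24, 38}
Elements from B not already included: {17, 23, 31, 32}
A ∪ B = {10, 15, 17, 19, 22, 23, 24, 31, 32, 38}

{10, 15, 17, 19, 22, 23, 24, 31, 32, 38}


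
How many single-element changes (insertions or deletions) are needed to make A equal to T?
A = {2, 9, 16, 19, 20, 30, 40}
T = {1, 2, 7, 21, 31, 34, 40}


Set A = {2, 9, 16, 19, 20, 30, 40}
Set T = {1, 2, 7, 21, 31, 34, 40}
Elements to remove from A (in A, not in T): {9, 16, 19, 20, 30} → 5 removals
Elements to add to A (in T, not in A): {1, 7, 21, 31, 34} → 5 additions
Total edits = 5 + 5 = 10

10


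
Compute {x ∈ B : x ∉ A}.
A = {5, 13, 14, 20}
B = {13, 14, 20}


Set A = {5, 13, 14, 20}
Set B = {13, 14, 20}
Check each element of B against A:
13 ∈ A, 14 ∈ A, 20 ∈ A
Elements of B not in A: {}

{}


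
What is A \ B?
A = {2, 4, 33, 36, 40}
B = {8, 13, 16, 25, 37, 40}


Set A = {2, 4, 33, 36, 40}
Set B = {8, 13, 16, 25, 37, 40}
A \ B includes elements in A that are not in B.
Check each element of A:
2 (not in B, keep), 4 (not in B, keep), 33 (not in B, keep), 36 (not in B, keep), 40 (in B, remove)
A \ B = {2, 4, 33, 36}

{2, 4, 33, 36}


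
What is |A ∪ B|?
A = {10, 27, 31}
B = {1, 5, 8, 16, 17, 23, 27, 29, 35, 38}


Set A = {10, 27, 31}, |A| = 3
Set B = {1, 5, 8, 16, 17, 23, 27, 29, 35, 38}, |B| = 10
A ∩ B = {27}, |A ∩ B| = 1
|A ∪ B| = |A| + |B| - |A ∩ B| = 3 + 10 - 1 = 12

12


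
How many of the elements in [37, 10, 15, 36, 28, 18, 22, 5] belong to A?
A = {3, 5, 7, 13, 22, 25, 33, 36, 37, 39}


Set A = {3, 5, 7, 13, 22, 25, 33, 36, 37, 39}
Candidates: [37, 10, 15, 36, 28, 18, 22, 5]
Check each candidate:
37 ∈ A, 10 ∉ A, 15 ∉ A, 36 ∈ A, 28 ∉ A, 18 ∉ A, 22 ∈ A, 5 ∈ A
Count of candidates in A: 4

4


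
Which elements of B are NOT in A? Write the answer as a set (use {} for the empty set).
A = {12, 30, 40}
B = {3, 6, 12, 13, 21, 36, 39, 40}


Set A = {12, 30, 40}
Set B = {3, 6, 12, 13, 21, 36, 39, 40}
Check each element of B against A:
3 ∉ A (include), 6 ∉ A (include), 12 ∈ A, 13 ∉ A (include), 21 ∉ A (include), 36 ∉ A (include), 39 ∉ A (include), 40 ∈ A
Elements of B not in A: {3, 6, 13, 21, 36, 39}

{3, 6, 13, 21, 36, 39}


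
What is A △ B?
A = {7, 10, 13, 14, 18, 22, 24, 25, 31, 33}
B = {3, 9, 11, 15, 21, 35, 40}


Set A = {7, 10, 13, 14, 18, 22, 24, 25, 31, 33}
Set B = {3, 9, 11, 15, 21, 35, 40}
A △ B = (A \ B) ∪ (B \ A)
Elements in A but not B: {7, 10, 13, 14, 18, 22, 24, 25, 31, 33}
Elements in B but not A: {3, 9, 11, 15, 21, 35, 40}
A △ B = {3, 7, 9, 10, 11, 13, 14, 15, 18, 21, 22, 24, 25, 31, 33, 35, 40}

{3, 7, 9, 10, 11, 13, 14, 15, 18, 21, 22, 24, 25, 31, 33, 35, 40}


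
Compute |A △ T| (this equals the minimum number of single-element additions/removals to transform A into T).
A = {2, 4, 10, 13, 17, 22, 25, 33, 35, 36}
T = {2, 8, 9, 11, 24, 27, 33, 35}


Set A = {2, 4, 10, 13, 17, 22, 25, 33, 35, 36}
Set T = {2, 8, 9, 11, 24, 27, 33, 35}
Elements to remove from A (in A, not in T): {4, 10, 13, 17, 22, 25, 36} → 7 removals
Elements to add to A (in T, not in A): {8, 9, 11, 24, 27} → 5 additions
Total edits = 7 + 5 = 12

12


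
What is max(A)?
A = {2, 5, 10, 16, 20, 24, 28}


Set A = {2, 5, 10, 16, 20, 24, 28}
Elements in ascending order: 2, 5, 10, 16, 20, 24, 28
The largest element is 28.

28


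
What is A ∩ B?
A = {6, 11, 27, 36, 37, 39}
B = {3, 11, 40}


Set A = {6, 11, 27, 36, 37, 39}
Set B = {3, 11, 40}
A ∩ B includes only elements in both sets.
Check each element of A against B:
6 ✗, 11 ✓, 27 ✗, 36 ✗, 37 ✗, 39 ✗
A ∩ B = {11}

{11}


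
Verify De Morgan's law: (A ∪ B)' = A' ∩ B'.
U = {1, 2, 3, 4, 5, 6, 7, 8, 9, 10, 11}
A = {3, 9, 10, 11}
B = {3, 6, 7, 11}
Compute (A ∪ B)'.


U = {1, 2, 3, 4, 5, 6, 7, 8, 9, 10, 11}
A = {3, 9, 10, 11}, B = {3, 6, 7, 11}
A ∪ B = {3, 6, 7, 9, 10, 11}
(A ∪ B)' = U \ (A ∪ B) = {1, 2, 4, 5, 8}
Verification via A' ∩ B': A' = {1, 2, 4, 5, 6, 7, 8}, B' = {1, 2, 4, 5, 8, 9, 10}
A' ∩ B' = {1, 2, 4, 5, 8} ✓

{1, 2, 4, 5, 8}


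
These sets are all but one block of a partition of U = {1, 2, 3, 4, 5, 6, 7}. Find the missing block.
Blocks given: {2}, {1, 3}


U = {1, 2, 3, 4, 5, 6, 7}
Shown blocks: {2}, {1, 3}
A partition's blocks are pairwise disjoint and cover U, so the missing block = U \ (union of shown blocks).
Union of shown blocks: {1, 2, 3}
Missing block = U \ (union) = {4, 5, 6, 7}

{4, 5, 6, 7}


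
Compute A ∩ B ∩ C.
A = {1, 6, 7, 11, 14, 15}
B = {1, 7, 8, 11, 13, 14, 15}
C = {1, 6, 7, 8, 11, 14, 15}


Set A = {1, 6, 7, 11, 14, 15}
Set B = {1, 7, 8, 11, 13, 14, 15}
Set C = {1, 6, 7, 8, 11, 14, 15}
First, A ∩ B = {1, 7, 11, 14, 15}
Then, (A ∩ B) ∩ C = {1, 7, 11, 14, 15}

{1, 7, 11, 14, 15}


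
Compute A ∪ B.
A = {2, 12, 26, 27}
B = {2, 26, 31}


Set A = {2, 12, 26, 27}
Set B = {2, 26, 31}
A ∪ B includes all elements in either set.
Elements from A: {2, 12, 26, 27}
Elements from B not already included: {31}
A ∪ B = {2, 12, 26, 27, 31}

{2, 12, 26, 27, 31}


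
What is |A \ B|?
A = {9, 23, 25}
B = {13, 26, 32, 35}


Set A = {9, 23, 25}
Set B = {13, 26, 32, 35}
A \ B = {9, 23, 25}
|A \ B| = 3

3


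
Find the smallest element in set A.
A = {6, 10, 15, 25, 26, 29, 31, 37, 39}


Set A = {6, 10, 15, 25, 26, 29, 31, 37, 39}
Elements in ascending order: 6, 10, 15, 25, 26, 29, 31, 37, 39
The smallest element is 6.

6


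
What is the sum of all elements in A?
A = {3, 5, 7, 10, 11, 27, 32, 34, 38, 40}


Set A = {3, 5, 7, 10, 11, 27, 32, 34, 38, 40}
Sum = 3 + 5 + 7 + 10 + 11 + 27 + 32 + 34 + 38 + 40 = 207

207


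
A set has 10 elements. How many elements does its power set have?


The set has 10 elements.
The power set contains all possible subsets.
|P(A)| = 2^|A| = 2^10 = 1024

1024


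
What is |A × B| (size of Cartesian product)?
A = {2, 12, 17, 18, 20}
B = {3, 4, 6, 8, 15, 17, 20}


Set A = {2, 12, 17, 18, 20} has 5 elements.
Set B = {3, 4, 6, 8, 15, 17, 20} has 7 elements.
|A × B| = |A| × |B| = 5 × 7 = 35

35


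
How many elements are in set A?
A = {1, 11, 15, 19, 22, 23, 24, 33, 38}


Set A = {1, 11, 15, 19, 22, 23, 24, 33, 38}
Listing elements: 1, 11, 15, 19, 22, 23, 24, 33, 38
Counting: 9 elements
|A| = 9

9


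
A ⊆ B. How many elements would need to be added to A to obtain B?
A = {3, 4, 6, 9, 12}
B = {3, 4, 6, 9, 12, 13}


Set A = {3, 4, 6, 9, 12}, |A| = 5
Set B = {3, 4, 6, 9, 12, 13}, |B| = 6
Since A ⊆ B: B \ A = {13}
|B| - |A| = 6 - 5 = 1

1


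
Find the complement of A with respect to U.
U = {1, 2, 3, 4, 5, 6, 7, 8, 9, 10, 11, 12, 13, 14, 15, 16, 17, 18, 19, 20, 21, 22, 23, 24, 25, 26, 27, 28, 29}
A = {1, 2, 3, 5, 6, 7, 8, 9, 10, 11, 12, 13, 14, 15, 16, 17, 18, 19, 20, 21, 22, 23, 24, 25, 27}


Universal set U = {1, 2, 3, 4, 5, 6, 7, 8, 9, 10, 11, 12, 13, 14, 15, 16, 17, 18, 19, 20, 21, 22, 23, 24, 25, 26, 27, 28, 29}
Set A = {1, 2, 3, 5, 6, 7, 8, 9, 10, 11, 12, 13, 14, 15, 16, 17, 18, 19, 20, 21, 22, 23, 24, 25, 27}
A' = U \ A = elements in U but not in A
Checking each element of U:
1 (in A, exclude), 2 (in A, exclude), 3 (in A, exclude), 4 (not in A, include), 5 (in A, exclude), 6 (in A, exclude), 7 (in A, exclude), 8 (in A, exclude), 9 (in A, exclude), 10 (in A, exclude), 11 (in A, exclude), 12 (in A, exclude), 13 (in A, exclude), 14 (in A, exclude), 15 (in A, exclude), 16 (in A, exclude), 17 (in A, exclude), 18 (in A, exclude), 19 (in A, exclude), 20 (in A, exclude), 21 (in A, exclude), 22 (in A, exclude), 23 (in A, exclude), 24 (in A, exclude), 25 (in A, exclude), 26 (not in A, include), 27 (in A, exclude), 28 (not in A, include), 29 (not in A, include)
A' = {4, 26, 28, 29}

{4, 26, 28, 29}


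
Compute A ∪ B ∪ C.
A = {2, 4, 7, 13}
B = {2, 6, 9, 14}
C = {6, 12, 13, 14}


Set A = {2, 4, 7, 13}
Set B = {2, 6, 9, 14}
Set C = {6, 12, 13, 14}
First, A ∪ B = {2, 4, 6, 7, 9, 13, 14}
Then, (A ∪ B) ∪ C = {2, 4, 6, 7, 9, 12, 13, 14}

{2, 4, 6, 7, 9, 12, 13, 14}


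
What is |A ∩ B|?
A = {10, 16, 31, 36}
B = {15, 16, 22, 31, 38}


Set A = {10, 16, 31, 36}
Set B = {15, 16, 22, 31, 38}
A ∩ B = {16, 31}
|A ∩ B| = 2

2


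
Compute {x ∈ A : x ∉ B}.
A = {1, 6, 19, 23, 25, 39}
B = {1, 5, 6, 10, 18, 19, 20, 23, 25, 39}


Set A = {1, 6, 19, 23, 25, 39}
Set B = {1, 5, 6, 10, 18, 19, 20, 23, 25, 39}
Check each element of A against B:
1 ∈ B, 6 ∈ B, 19 ∈ B, 23 ∈ B, 25 ∈ B, 39 ∈ B
Elements of A not in B: {}

{}


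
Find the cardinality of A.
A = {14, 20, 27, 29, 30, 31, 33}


Set A = {14, 20, 27, 29, 30, 31, 33}
Listing elements: 14, 20, 27, 29, 30, 31, 33
Counting: 7 elements
|A| = 7

7


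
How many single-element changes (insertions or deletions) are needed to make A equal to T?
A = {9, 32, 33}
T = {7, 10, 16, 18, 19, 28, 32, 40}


Set A = {9, 32, 33}
Set T = {7, 10, 16, 18, 19, 28, 32, 40}
Elements to remove from A (in A, not in T): {9, 33} → 2 removals
Elements to add to A (in T, not in A): {7, 10, 16, 18, 19, 28, 40} → 7 additions
Total edits = 2 + 7 = 9

9


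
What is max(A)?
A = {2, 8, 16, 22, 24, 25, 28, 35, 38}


Set A = {2, 8, 16, 22, 24, 25, 28, 35, 38}
Elements in ascending order: 2, 8, 16, 22, 24, 25, 28, 35, 38
The largest element is 38.

38


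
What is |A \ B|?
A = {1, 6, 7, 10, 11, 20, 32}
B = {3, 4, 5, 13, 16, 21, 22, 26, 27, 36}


Set A = {1, 6, 7, 10, 11, 20, 32}
Set B = {3, 4, 5, 13, 16, 21, 22, 26, 27, 36}
A \ B = {1, 6, 7, 10, 11, 20, 32}
|A \ B| = 7

7


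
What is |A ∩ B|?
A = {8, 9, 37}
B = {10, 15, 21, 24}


Set A = {8, 9, 37}
Set B = {10, 15, 21, 24}
A ∩ B = {}
|A ∩ B| = 0

0


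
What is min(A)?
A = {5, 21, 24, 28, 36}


Set A = {5, 21, 24, 28, 36}
Elements in ascending order: 5, 21, 24, 28, 36
The smallest element is 5.

5


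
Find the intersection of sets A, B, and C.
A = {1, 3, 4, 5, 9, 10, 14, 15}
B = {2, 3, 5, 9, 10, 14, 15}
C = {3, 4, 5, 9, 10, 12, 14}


Set A = {1, 3, 4, 5, 9, 10, 14, 15}
Set B = {2, 3, 5, 9, 10, 14, 15}
Set C = {3, 4, 5, 9, 10, 12, 14}
First, A ∩ B = {3, 5, 9, 10, 14, 15}
Then, (A ∩ B) ∩ C = {3, 5, 9, 10, 14}

{3, 5, 9, 10, 14}


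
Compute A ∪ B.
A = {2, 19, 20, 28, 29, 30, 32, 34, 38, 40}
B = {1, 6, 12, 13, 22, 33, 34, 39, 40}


Set A = {2, 19, 20, 28, 29, 30, 32, 34, 38, 40}
Set B = {1, 6, 12, 13, 22, 33, 34, 39, 40}
A ∪ B includes all elements in either set.
Elements from A: {2, 19, 20, 28, 29, 30, 32, 34, 38, 40}
Elements from B not already included: {1, 6, 12, 13, 22, 33, 39}
A ∪ B = {1, 2, 6, 12, 13, 19, 20, 22, 28, 29, 30, 32, 33, 34, 38, 39, 40}

{1, 2, 6, 12, 13, 19, 20, 22, 28, 29, 30, 32, 33, 34, 38, 39, 40}


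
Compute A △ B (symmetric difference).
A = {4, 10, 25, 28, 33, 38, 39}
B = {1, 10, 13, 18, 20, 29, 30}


Set A = {4, 10, 25, 28, 33, 38, 39}
Set B = {1, 10, 13, 18, 20, 29, 30}
A △ B = (A \ B) ∪ (B \ A)
Elements in A but not B: {4, 25, 28, 33, 38, 39}
Elements in B but not A: {1, 13, 18, 20, 29, 30}
A △ B = {1, 4, 13, 18, 20, 25, 28, 29, 30, 33, 38, 39}

{1, 4, 13, 18, 20, 25, 28, 29, 30, 33, 38, 39}


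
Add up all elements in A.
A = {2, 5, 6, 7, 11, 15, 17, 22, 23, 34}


Set A = {2, 5, 6, 7, 11, 15, 17, 22, 23, 34}
Sum = 2 + 5 + 6 + 7 + 11 + 15 + 17 + 22 + 23 + 34 = 142

142


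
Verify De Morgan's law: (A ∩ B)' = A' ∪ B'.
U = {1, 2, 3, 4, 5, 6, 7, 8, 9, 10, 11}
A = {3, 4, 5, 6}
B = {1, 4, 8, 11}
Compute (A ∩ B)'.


U = {1, 2, 3, 4, 5, 6, 7, 8, 9, 10, 11}
A = {3, 4, 5, 6}, B = {1, 4, 8, 11}
A ∩ B = {4}
(A ∩ B)' = U \ (A ∩ B) = {1, 2, 3, 5, 6, 7, 8, 9, 10, 11}
Verification via A' ∪ B': A' = {1, 2, 7, 8, 9, 10, 11}, B' = {2, 3, 5, 6, 7, 9, 10}
A' ∪ B' = {1, 2, 3, 5, 6, 7, 8, 9, 10, 11} ✓

{1, 2, 3, 5, 6, 7, 8, 9, 10, 11}


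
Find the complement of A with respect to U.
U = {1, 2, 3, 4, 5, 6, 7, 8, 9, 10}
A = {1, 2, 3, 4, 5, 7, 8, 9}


Universal set U = {1, 2, 3, 4, 5, 6, 7, 8, 9, 10}
Set A = {1, 2, 3, 4, 5, 7, 8, 9}
A' = U \ A = elements in U but not in A
Checking each element of U:
1 (in A, exclude), 2 (in A, exclude), 3 (in A, exclude), 4 (in A, exclude), 5 (in A, exclude), 6 (not in A, include), 7 (in A, exclude), 8 (in A, exclude), 9 (in A, exclude), 10 (not in A, include)
A' = {6, 10}

{6, 10}


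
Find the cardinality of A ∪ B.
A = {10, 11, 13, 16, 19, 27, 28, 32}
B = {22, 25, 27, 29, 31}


Set A = {10, 11, 13, 16, 19, 27, 28, 32}, |A| = 8
Set B = {22, 25, 27, 29, 31}, |B| = 5
A ∩ B = {27}, |A ∩ B| = 1
|A ∪ B| = |A| + |B| - |A ∩ B| = 8 + 5 - 1 = 12

12


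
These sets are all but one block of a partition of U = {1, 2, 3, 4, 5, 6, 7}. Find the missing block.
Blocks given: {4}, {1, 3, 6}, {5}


U = {1, 2, 3, 4, 5, 6, 7}
Shown blocks: {4}, {1, 3, 6}, {5}
A partition's blocks are pairwise disjoint and cover U, so the missing block = U \ (union of shown blocks).
Union of shown blocks: {1, 3, 4, 5, 6}
Missing block = U \ (union) = {2, 7}

{2, 7}


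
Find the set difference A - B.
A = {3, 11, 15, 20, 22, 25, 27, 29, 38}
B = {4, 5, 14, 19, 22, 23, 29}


Set A = {3, 11, 15, 20, 22, 25, 27, 29, 38}
Set B = {4, 5, 14, 19, 22, 23, 29}
A \ B includes elements in A that are not in B.
Check each element of A:
3 (not in B, keep), 11 (not in B, keep), 15 (not in B, keep), 20 (not in B, keep), 22 (in B, remove), 25 (not in B, keep), 27 (not in B, keep), 29 (in B, remove), 38 (not in B, keep)
A \ B = {3, 11, 15, 20, 25, 27, 38}

{3, 11, 15, 20, 25, 27, 38}


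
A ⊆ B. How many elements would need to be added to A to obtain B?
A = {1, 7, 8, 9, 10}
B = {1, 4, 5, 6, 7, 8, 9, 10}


Set A = {1, 7, 8, 9, 10}, |A| = 5
Set B = {1, 4, 5, 6, 7, 8, 9, 10}, |B| = 8
Since A ⊆ B: B \ A = {4, 5, 6}
|B| - |A| = 8 - 5 = 3

3


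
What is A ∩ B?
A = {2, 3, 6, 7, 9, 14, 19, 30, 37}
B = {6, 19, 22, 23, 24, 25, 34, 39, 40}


Set A = {2, 3, 6, 7, 9, 14, 19, 30, 37}
Set B = {6, 19, 22, 23, 24, 25, 34, 39, 40}
A ∩ B includes only elements in both sets.
Check each element of A against B:
2 ✗, 3 ✗, 6 ✓, 7 ✗, 9 ✗, 14 ✗, 19 ✓, 30 ✗, 37 ✗
A ∩ B = {6, 19}

{6, 19}


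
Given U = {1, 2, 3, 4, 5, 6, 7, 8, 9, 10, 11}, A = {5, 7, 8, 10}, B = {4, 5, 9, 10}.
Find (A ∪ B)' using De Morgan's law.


U = {1, 2, 3, 4, 5, 6, 7, 8, 9, 10, 11}
A = {5, 7, 8, 10}, B = {4, 5, 9, 10}
A ∪ B = {4, 5, 7, 8, 9, 10}
(A ∪ B)' = U \ (A ∪ B) = {1, 2, 3, 6, 11}
Verification via A' ∩ B': A' = {1, 2, 3, 4, 6, 9, 11}, B' = {1, 2, 3, 6, 7, 8, 11}
A' ∩ B' = {1, 2, 3, 6, 11} ✓

{1, 2, 3, 6, 11}


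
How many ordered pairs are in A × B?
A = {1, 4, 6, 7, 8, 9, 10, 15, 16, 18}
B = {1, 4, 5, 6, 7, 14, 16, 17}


Set A = {1, 4, 6, 7, 8, 9, 10, 15, 16, 18} has 10 elements.
Set B = {1, 4, 5, 6, 7, 14, 16, 17} has 8 elements.
|A × B| = |A| × |B| = 10 × 8 = 80

80


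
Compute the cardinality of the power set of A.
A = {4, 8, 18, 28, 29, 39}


Set A = {4, 8, 18, 28, 29, 39}
|A| = 6
The power set P(A) contains all subsets of A.
|P(A)| = 2^|A| = 2^6 = 64

64


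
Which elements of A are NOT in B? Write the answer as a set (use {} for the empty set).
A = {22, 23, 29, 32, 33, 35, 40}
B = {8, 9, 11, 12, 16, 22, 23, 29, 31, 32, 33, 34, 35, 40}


Set A = {22, 23, 29, 32, 33, 35, 40}
Set B = {8, 9, 11, 12, 16, 22, 23, 29, 31, 32, 33, 34, 35, 40}
Check each element of A against B:
22 ∈ B, 23 ∈ B, 29 ∈ B, 32 ∈ B, 33 ∈ B, 35 ∈ B, 40 ∈ B
Elements of A not in B: {}

{}


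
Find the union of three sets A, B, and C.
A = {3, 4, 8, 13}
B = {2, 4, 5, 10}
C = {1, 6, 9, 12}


Set A = {3, 4, 8, 13}
Set B = {2, 4, 5, 10}
Set C = {1, 6, 9, 12}
First, A ∪ B = {2, 3, 4, 5, 8, 10, 13}
Then, (A ∪ B) ∪ C = {1, 2, 3, 4, 5, 6, 8, 9, 10, 12, 13}

{1, 2, 3, 4, 5, 6, 8, 9, 10, 12, 13}


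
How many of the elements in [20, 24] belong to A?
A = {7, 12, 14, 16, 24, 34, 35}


Set A = {7, 12, 14, 16, 24, 34, 35}
Candidates: [20, 24]
Check each candidate:
20 ∉ A, 24 ∈ A
Count of candidates in A: 1

1


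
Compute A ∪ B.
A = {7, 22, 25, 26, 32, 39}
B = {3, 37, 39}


Set A = {7, 22, 25, 26, 32, 39}
Set B = {3, 37, 39}
A ∪ B includes all elements in either set.
Elements from A: {7, 22, 25, 26, 32, 39}
Elements from B not already included: {3, 37}
A ∪ B = {3, 7, 22, 25, 26, 32, 37, 39}

{3, 7, 22, 25, 26, 32, 37, 39}


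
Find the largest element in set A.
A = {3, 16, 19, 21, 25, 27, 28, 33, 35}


Set A = {3, 16, 19, 21, 25, 27, 28, 33, 35}
Elements in ascending order: 3, 16, 19, 21, 25, 27, 28, 33, 35
The largest element is 35.

35


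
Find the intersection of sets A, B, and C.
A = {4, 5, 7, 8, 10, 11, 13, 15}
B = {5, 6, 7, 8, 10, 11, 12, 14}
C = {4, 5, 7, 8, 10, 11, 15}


Set A = {4, 5, 7, 8, 10, 11, 13, 15}
Set B = {5, 6, 7, 8, 10, 11, 12, 14}
Set C = {4, 5, 7, 8, 10, 11, 15}
First, A ∩ B = {5, 7, 8, 10, 11}
Then, (A ∩ B) ∩ C = {5, 7, 8, 10, 11}

{5, 7, 8, 10, 11}


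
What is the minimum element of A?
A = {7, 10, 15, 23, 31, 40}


Set A = {7, 10, 15, 23, 31, 40}
Elements in ascending order: 7, 10, 15, 23, 31, 40
The smallest element is 7.

7


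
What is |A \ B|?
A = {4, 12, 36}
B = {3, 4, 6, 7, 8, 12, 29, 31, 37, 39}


Set A = {4, 12, 36}
Set B = {3, 4, 6, 7, 8, 12, 29, 31, 37, 39}
A \ B = {36}
|A \ B| = 1

1


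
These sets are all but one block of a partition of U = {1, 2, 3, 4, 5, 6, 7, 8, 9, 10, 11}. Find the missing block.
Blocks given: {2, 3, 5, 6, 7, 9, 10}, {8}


U = {1, 2, 3, 4, 5, 6, 7, 8, 9, 10, 11}
Shown blocks: {2, 3, 5, 6, 7, 9, 10}, {8}
A partition's blocks are pairwise disjoint and cover U, so the missing block = U \ (union of shown blocks).
Union of shown blocks: {2, 3, 5, 6, 7, 8, 9, 10}
Missing block = U \ (union) = {1, 4, 11}

{1, 4, 11}


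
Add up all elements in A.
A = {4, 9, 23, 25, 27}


Set A = {4, 9, 23, 25, 27}
Sum = 4 + 9 + 23 + 25 + 27 = 88

88


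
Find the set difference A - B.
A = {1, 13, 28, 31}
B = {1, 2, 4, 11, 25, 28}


Set A = {1, 13, 28, 31}
Set B = {1, 2, 4, 11, 25, 28}
A \ B includes elements in A that are not in B.
Check each element of A:
1 (in B, remove), 13 (not in B, keep), 28 (in B, remove), 31 (not in B, keep)
A \ B = {13, 31}

{13, 31}


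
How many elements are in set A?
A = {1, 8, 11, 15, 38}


Set A = {1, 8, 11, 15, 38}
Listing elements: 1, 8, 11, 15, 38
Counting: 5 elements
|A| = 5

5


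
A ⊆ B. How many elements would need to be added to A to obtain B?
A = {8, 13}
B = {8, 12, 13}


Set A = {8, 13}, |A| = 2
Set B = {8, 12, 13}, |B| = 3
Since A ⊆ B: B \ A = {12}
|B| - |A| = 3 - 2 = 1

1


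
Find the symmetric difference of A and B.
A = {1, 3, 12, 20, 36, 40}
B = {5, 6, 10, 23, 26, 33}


Set A = {1, 3, 12, 20, 36, 40}
Set B = {5, 6, 10, 23, 26, 33}
A △ B = (A \ B) ∪ (B \ A)
Elements in A but not B: {1, 3, 12, 20, 36, 40}
Elements in B but not A: {5, 6, 10, 23, 26, 33}
A △ B = {1, 3, 5, 6, 10, 12, 20, 23, 26, 33, 36, 40}

{1, 3, 5, 6, 10, 12, 20, 23, 26, 33, 36, 40}


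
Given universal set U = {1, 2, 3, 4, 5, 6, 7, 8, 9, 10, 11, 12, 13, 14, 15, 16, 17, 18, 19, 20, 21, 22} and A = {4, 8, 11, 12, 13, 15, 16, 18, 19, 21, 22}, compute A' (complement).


Universal set U = {1, 2, 3, 4, 5, 6, 7, 8, 9, 10, 11, 12, 13, 14, 15, 16, 17, 18, 19, 20, 21, 22}
Set A = {4, 8, 11, 12, 13, 15, 16, 18, 19, 21, 22}
A' = U \ A = elements in U but not in A
Checking each element of U:
1 (not in A, include), 2 (not in A, include), 3 (not in A, include), 4 (in A, exclude), 5 (not in A, include), 6 (not in A, include), 7 (not in A, include), 8 (in A, exclude), 9 (not in A, include), 10 (not in A, include), 11 (in A, exclude), 12 (in A, exclude), 13 (in A, exclude), 14 (not in A, include), 15 (in A, exclude), 16 (in A, exclude), 17 (not in A, include), 18 (in A, exclude), 19 (in A, exclude), 20 (not in A, include), 21 (in A, exclude), 22 (in A, exclude)
A' = {1, 2, 3, 5, 6, 7, 9, 10, 14, 17, 20}

{1, 2, 3, 5, 6, 7, 9, 10, 14, 17, 20}


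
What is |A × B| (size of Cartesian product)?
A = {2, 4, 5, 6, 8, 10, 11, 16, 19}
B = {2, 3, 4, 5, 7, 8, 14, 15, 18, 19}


Set A = {2, 4, 5, 6, 8, 10, 11, 16, 19} has 9 elements.
Set B = {2, 3, 4, 5, 7, 8, 14, 15, 18, 19} has 10 elements.
|A × B| = |A| × |B| = 9 × 10 = 90

90


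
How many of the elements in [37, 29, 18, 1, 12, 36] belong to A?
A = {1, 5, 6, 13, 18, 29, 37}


Set A = {1, 5, 6, 13, 18, 29, 37}
Candidates: [37, 29, 18, 1, 12, 36]
Check each candidate:
37 ∈ A, 29 ∈ A, 18 ∈ A, 1 ∈ A, 12 ∉ A, 36 ∉ A
Count of candidates in A: 4

4


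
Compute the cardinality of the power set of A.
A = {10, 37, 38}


Set A = {10, 37, 38}
|A| = 3
The power set P(A) contains all subsets of A.
|P(A)| = 2^|A| = 2^3 = 8

8


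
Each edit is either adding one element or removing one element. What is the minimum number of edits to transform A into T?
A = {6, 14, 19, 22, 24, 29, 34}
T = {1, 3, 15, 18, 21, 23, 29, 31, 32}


Set A = {6, 14, 19, 22, 24, 29, 34}
Set T = {1, 3, 15, 18, 21, 23, 29, 31, 32}
Elements to remove from A (in A, not in T): {6, 14, 19, 22, 24, 34} → 6 removals
Elements to add to A (in T, not in A): {1, 3, 15, 18, 21, 23, 31, 32} → 8 additions
Total edits = 6 + 8 = 14

14


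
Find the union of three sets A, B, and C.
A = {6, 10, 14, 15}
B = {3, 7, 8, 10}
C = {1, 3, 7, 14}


Set A = {6, 10, 14, 15}
Set B = {3, 7, 8, 10}
Set C = {1, 3, 7, 14}
First, A ∪ B = {3, 6, 7, 8, 10, 14, 15}
Then, (A ∪ B) ∪ C = {1, 3, 6, 7, 8, 10, 14, 15}

{1, 3, 6, 7, 8, 10, 14, 15}


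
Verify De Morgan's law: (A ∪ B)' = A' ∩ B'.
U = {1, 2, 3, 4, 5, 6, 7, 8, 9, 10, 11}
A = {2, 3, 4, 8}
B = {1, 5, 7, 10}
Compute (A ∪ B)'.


U = {1, 2, 3, 4, 5, 6, 7, 8, 9, 10, 11}
A = {2, 3, 4, 8}, B = {1, 5, 7, 10}
A ∪ B = {1, 2, 3, 4, 5, 7, 8, 10}
(A ∪ B)' = U \ (A ∪ B) = {6, 9, 11}
Verification via A' ∩ B': A' = {1, 5, 6, 7, 9, 10, 11}, B' = {2, 3, 4, 6, 8, 9, 11}
A' ∩ B' = {6, 9, 11} ✓

{6, 9, 11}


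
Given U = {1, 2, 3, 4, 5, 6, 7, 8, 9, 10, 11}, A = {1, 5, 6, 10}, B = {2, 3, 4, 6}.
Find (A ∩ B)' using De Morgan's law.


U = {1, 2, 3, 4, 5, 6, 7, 8, 9, 10, 11}
A = {1, 5, 6, 10}, B = {2, 3, 4, 6}
A ∩ B = {6}
(A ∩ B)' = U \ (A ∩ B) = {1, 2, 3, 4, 5, 7, 8, 9, 10, 11}
Verification via A' ∪ B': A' = {2, 3, 4, 7, 8, 9, 11}, B' = {1, 5, 7, 8, 9, 10, 11}
A' ∪ B' = {1, 2, 3, 4, 5, 7, 8, 9, 10, 11} ✓

{1, 2, 3, 4, 5, 7, 8, 9, 10, 11}


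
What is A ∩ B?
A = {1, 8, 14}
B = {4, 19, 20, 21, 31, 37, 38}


Set A = {1, 8, 14}
Set B = {4, 19, 20, 21, 31, 37, 38}
A ∩ B includes only elements in both sets.
Check each element of A against B:
1 ✗, 8 ✗, 14 ✗
A ∩ B = {}

{}


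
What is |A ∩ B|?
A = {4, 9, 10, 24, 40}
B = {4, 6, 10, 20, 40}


Set A = {4, 9, 10, 24, 40}
Set B = {4, 6, 10, 20, 40}
A ∩ B = {4, 10, 40}
|A ∩ B| = 3

3


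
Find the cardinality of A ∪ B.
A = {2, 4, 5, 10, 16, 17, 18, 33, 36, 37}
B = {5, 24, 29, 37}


Set A = {2, 4, 5, 10, 16, 17, 18, 33, 36, 37}, |A| = 10
Set B = {5, 24, 29, 37}, |B| = 4
A ∩ B = {5, 37}, |A ∩ B| = 2
|A ∪ B| = |A| + |B| - |A ∩ B| = 10 + 4 - 2 = 12

12


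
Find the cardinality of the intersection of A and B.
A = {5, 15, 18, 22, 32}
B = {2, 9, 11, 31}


Set A = {5, 15, 18, 22, 32}
Set B = {2, 9, 11, 31}
A ∩ B = {}
|A ∩ B| = 0

0


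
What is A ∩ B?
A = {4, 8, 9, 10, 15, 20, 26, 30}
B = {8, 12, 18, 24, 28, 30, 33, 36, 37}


Set A = {4, 8, 9, 10, 15, 20, 26, 30}
Set B = {8, 12, 18, 24, 28, 30, 33, 36, 37}
A ∩ B includes only elements in both sets.
Check each element of A against B:
4 ✗, 8 ✓, 9 ✗, 10 ✗, 15 ✗, 20 ✗, 26 ✗, 30 ✓
A ∩ B = {8, 30}

{8, 30}


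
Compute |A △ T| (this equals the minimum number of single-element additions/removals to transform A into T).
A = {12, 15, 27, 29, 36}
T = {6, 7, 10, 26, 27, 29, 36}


Set A = {12, 15, 27, 29, 36}
Set T = {6, 7, 10, 26, 27, 29, 36}
Elements to remove from A (in A, not in T): {12, 15} → 2 removals
Elements to add to A (in T, not in A): {6, 7, 10, 26} → 4 additions
Total edits = 2 + 4 = 6

6


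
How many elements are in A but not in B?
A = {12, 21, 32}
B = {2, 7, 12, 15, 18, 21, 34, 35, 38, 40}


Set A = {12, 21, 32}
Set B = {2, 7, 12, 15, 18, 21, 34, 35, 38, 40}
A \ B = {32}
|A \ B| = 1

1


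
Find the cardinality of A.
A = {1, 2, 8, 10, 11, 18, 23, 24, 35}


Set A = {1, 2, 8, 10, 11, 18, 23, 24, 35}
Listing elements: 1, 2, 8, 10, 11, 18, 23, 24, 35
Counting: 9 elements
|A| = 9

9


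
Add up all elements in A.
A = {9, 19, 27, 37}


Set A = {9, 19, 27, 37}
Sum = 9 + 19 + 27 + 37 = 92

92


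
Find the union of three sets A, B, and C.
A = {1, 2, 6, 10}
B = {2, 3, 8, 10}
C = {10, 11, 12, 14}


Set A = {1, 2, 6, 10}
Set B = {2, 3, 8, 10}
Set C = {10, 11, 12, 14}
First, A ∪ B = {1, 2, 3, 6, 8, 10}
Then, (A ∪ B) ∪ C = {1, 2, 3, 6, 8, 10, 11, 12, 14}

{1, 2, 3, 6, 8, 10, 11, 12, 14}


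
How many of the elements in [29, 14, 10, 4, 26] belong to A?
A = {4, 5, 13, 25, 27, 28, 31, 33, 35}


Set A = {4, 5, 13, 25, 27, 28, 31, 33, 35}
Candidates: [29, 14, 10, 4, 26]
Check each candidate:
29 ∉ A, 14 ∉ A, 10 ∉ A, 4 ∈ A, 26 ∉ A
Count of candidates in A: 1

1


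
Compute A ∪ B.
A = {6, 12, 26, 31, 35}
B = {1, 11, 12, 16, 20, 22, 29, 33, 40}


Set A = {6, 12, 26, 31, 35}
Set B = {1, 11, 12, 16, 20, 22, 29, 33, 40}
A ∪ B includes all elements in either set.
Elements from A: {6, 12, 26, 31, 35}
Elements from B not already included: {1, 11, 16, 20, 22, 29, 33, 40}
A ∪ B = {1, 6, 11, 12, 16, 20, 22, 26, 29, 31, 33, 35, 40}

{1, 6, 11, 12, 16, 20, 22, 26, 29, 31, 33, 35, 40}


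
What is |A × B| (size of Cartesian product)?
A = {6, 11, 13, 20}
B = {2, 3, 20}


Set A = {6, 11, 13, 20} has 4 elements.
Set B = {2, 3, 20} has 3 elements.
|A × B| = |A| × |B| = 4 × 3 = 12

12


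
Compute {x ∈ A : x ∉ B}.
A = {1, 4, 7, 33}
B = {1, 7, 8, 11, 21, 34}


Set A = {1, 4, 7, 33}
Set B = {1, 7, 8, 11, 21, 34}
Check each element of A against B:
1 ∈ B, 4 ∉ B (include), 7 ∈ B, 33 ∉ B (include)
Elements of A not in B: {4, 33}

{4, 33}


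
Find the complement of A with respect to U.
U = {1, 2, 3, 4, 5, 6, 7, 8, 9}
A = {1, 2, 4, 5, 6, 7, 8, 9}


Universal set U = {1, 2, 3, 4, 5, 6, 7, 8, 9}
Set A = {1, 2, 4, 5, 6, 7, 8, 9}
A' = U \ A = elements in U but not in A
Checking each element of U:
1 (in A, exclude), 2 (in A, exclude), 3 (not in A, include), 4 (in A, exclude), 5 (in A, exclude), 6 (in A, exclude), 7 (in A, exclude), 8 (in A, exclude), 9 (in A, exclude)
A' = {3}

{3}


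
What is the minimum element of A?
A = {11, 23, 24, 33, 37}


Set A = {11, 23, 24, 33, 37}
Elements in ascending order: 11, 23, 24, 33, 37
The smallest element is 11.

11


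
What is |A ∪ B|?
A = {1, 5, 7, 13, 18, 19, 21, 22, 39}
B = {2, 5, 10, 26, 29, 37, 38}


Set A = {1, 5, 7, 13, 18, 19, 21, 22, 39}, |A| = 9
Set B = {2, 5, 10, 26, 29, 37, 38}, |B| = 7
A ∩ B = {5}, |A ∩ B| = 1
|A ∪ B| = |A| + |B| - |A ∩ B| = 9 + 7 - 1 = 15

15


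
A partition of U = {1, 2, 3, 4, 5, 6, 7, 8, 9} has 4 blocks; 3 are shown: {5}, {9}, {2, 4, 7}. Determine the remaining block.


U = {1, 2, 3, 4, 5, 6, 7, 8, 9}
Shown blocks: {5}, {9}, {2, 4, 7}
A partition's blocks are pairwise disjoint and cover U, so the missing block = U \ (union of shown blocks).
Union of shown blocks: {2, 4, 5, 7, 9}
Missing block = U \ (union) = {1, 3, 6, 8}

{1, 3, 6, 8}


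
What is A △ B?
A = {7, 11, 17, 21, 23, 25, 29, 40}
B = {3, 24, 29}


Set A = {7, 11, 17, 21, 23, 25, 29, 40}
Set B = {3, 24, 29}
A △ B = (A \ B) ∪ (B \ A)
Elements in A but not B: {7, 11, 17, 21, 23, 25, 40}
Elements in B but not A: {3, 24}
A △ B = {3, 7, 11, 17, 21, 23, 24, 25, 40}

{3, 7, 11, 17, 21, 23, 24, 25, 40}


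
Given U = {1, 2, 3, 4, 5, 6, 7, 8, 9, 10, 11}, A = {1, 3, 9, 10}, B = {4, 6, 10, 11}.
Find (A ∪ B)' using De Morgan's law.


U = {1, 2, 3, 4, 5, 6, 7, 8, 9, 10, 11}
A = {1, 3, 9, 10}, B = {4, 6, 10, 11}
A ∪ B = {1, 3, 4, 6, 9, 10, 11}
(A ∪ B)' = U \ (A ∪ B) = {2, 5, 7, 8}
Verification via A' ∩ B': A' = {2, 4, 5, 6, 7, 8, 11}, B' = {1, 2, 3, 5, 7, 8, 9}
A' ∩ B' = {2, 5, 7, 8} ✓

{2, 5, 7, 8}


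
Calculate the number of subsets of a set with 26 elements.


The set has 26 elements.
The power set contains all possible subsets.
|P(A)| = 2^|A| = 2^26 = 67108864

67108864


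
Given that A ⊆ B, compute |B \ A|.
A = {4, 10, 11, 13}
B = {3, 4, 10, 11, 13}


Set A = {4, 10, 11, 13}, |A| = 4
Set B = {3, 4, 10, 11, 13}, |B| = 5
Since A ⊆ B: B \ A = {3}
|B| - |A| = 5 - 4 = 1

1


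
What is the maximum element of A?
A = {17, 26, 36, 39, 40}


Set A = {17, 26, 36, 39, 40}
Elements in ascending order: 17, 26, 36, 39, 40
The largest element is 40.

40


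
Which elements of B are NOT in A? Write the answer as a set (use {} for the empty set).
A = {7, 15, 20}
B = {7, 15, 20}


Set A = {7, 15, 20}
Set B = {7, 15, 20}
Check each element of B against A:
7 ∈ A, 15 ∈ A, 20 ∈ A
Elements of B not in A: {}

{}


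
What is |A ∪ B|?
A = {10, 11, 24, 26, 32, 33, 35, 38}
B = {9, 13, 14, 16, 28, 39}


Set A = {10, 11, 24, 26, 32, 33, 35, 38}, |A| = 8
Set B = {9, 13, 14, 16, 28, 39}, |B| = 6
A ∩ B = {}, |A ∩ B| = 0
|A ∪ B| = |A| + |B| - |A ∩ B| = 8 + 6 - 0 = 14

14


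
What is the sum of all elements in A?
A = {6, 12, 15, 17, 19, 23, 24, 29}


Set A = {6, 12, 15, 17, 19, 23, 24, 29}
Sum = 6 + 12 + 15 + 17 + 19 + 23 + 24 + 29 = 145

145


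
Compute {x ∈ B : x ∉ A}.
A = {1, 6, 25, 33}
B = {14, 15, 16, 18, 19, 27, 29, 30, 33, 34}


Set A = {1, 6, 25, 33}
Set B = {14, 15, 16, 18, 19, 27, 29, 30, 33, 34}
Check each element of B against A:
14 ∉ A (include), 15 ∉ A (include), 16 ∉ A (include), 18 ∉ A (include), 19 ∉ A (include), 27 ∉ A (include), 29 ∉ A (include), 30 ∉ A (include), 33 ∈ A, 34 ∉ A (include)
Elements of B not in A: {14, 15, 16, 18, 19, 27, 29, 30, 34}

{14, 15, 16, 18, 19, 27, 29, 30, 34}


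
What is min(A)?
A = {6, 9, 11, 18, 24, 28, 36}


Set A = {6, 9, 11, 18, 24, 28, 36}
Elements in ascending order: 6, 9, 11, 18, 24, 28, 36
The smallest element is 6.

6


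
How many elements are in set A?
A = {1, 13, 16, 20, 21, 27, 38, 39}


Set A = {1, 13, 16, 20, 21, 27, 38, 39}
Listing elements: 1, 13, 16, 20, 21, 27, 38, 39
Counting: 8 elements
|A| = 8

8


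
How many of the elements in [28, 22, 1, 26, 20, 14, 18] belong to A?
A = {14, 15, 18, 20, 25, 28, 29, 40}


Set A = {14, 15, 18, 20, 25, 28, 29, 40}
Candidates: [28, 22, 1, 26, 20, 14, 18]
Check each candidate:
28 ∈ A, 22 ∉ A, 1 ∉ A, 26 ∉ A, 20 ∈ A, 14 ∈ A, 18 ∈ A
Count of candidates in A: 4

4


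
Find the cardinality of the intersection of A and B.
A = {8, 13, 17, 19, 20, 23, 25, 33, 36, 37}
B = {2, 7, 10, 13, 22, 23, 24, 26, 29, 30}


Set A = {8, 13, 17, 19, 20, 23, 25, 33, 36, 37}
Set B = {2, 7, 10, 13, 22, 23, 24, 26, 29, 30}
A ∩ B = {13, 23}
|A ∩ B| = 2

2


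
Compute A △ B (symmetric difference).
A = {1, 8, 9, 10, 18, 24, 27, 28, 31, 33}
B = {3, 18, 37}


Set A = {1, 8, 9, 10, 18, 24, 27, 28, 31, 33}
Set B = {3, 18, 37}
A △ B = (A \ B) ∪ (B \ A)
Elements in A but not B: {1, 8, 9, 10, 24, 27, 28, 31, 33}
Elements in B but not A: {3, 37}
A △ B = {1, 3, 8, 9, 10, 24, 27, 28, 31, 33, 37}

{1, 3, 8, 9, 10, 24, 27, 28, 31, 33, 37}


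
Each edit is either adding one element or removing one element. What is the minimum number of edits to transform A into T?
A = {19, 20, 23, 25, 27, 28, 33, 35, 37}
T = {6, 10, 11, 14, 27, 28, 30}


Set A = {19, 20, 23, 25, 27, 28, 33, 35, 37}
Set T = {6, 10, 11, 14, 27, 28, 30}
Elements to remove from A (in A, not in T): {19, 20, 23, 25, 33, 35, 37} → 7 removals
Elements to add to A (in T, not in A): {6, 10, 11, 14, 30} → 5 additions
Total edits = 7 + 5 = 12

12


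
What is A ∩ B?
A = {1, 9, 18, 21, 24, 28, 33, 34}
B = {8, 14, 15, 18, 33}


Set A = {1, 9, 18, 21, 24, 28, 33, 34}
Set B = {8, 14, 15, 18, 33}
A ∩ B includes only elements in both sets.
Check each element of A against B:
1 ✗, 9 ✗, 18 ✓, 21 ✗, 24 ✗, 28 ✗, 33 ✓, 34 ✗
A ∩ B = {18, 33}

{18, 33}


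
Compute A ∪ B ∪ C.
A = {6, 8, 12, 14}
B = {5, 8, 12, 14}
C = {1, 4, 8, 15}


Set A = {6, 8, 12, 14}
Set B = {5, 8, 12, 14}
Set C = {1, 4, 8, 15}
First, A ∪ B = {5, 6, 8, 12, 14}
Then, (A ∪ B) ∪ C = {1, 4, 5, 6, 8, 12, 14, 15}

{1, 4, 5, 6, 8, 12, 14, 15}


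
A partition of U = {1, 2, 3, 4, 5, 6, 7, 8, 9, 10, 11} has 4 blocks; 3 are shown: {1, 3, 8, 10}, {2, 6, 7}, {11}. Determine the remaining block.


U = {1, 2, 3, 4, 5, 6, 7, 8, 9, 10, 11}
Shown blocks: {1, 3, 8, 10}, {2, 6, 7}, {11}
A partition's blocks are pairwise disjoint and cover U, so the missing block = U \ (union of shown blocks).
Union of shown blocks: {1, 2, 3, 6, 7, 8, 10, 11}
Missing block = U \ (union) = {4, 5, 9}

{4, 5, 9}


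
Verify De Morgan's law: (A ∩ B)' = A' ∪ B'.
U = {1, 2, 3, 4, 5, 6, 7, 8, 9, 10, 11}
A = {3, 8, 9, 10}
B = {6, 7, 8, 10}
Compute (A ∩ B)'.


U = {1, 2, 3, 4, 5, 6, 7, 8, 9, 10, 11}
A = {3, 8, 9, 10}, B = {6, 7, 8, 10}
A ∩ B = {8, 10}
(A ∩ B)' = U \ (A ∩ B) = {1, 2, 3, 4, 5, 6, 7, 9, 11}
Verification via A' ∪ B': A' = {1, 2, 4, 5, 6, 7, 11}, B' = {1, 2, 3, 4, 5, 9, 11}
A' ∪ B' = {1, 2, 3, 4, 5, 6, 7, 9, 11} ✓

{1, 2, 3, 4, 5, 6, 7, 9, 11}


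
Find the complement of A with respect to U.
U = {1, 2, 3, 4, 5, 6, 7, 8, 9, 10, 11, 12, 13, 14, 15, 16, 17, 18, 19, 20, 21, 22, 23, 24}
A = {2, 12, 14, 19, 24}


Universal set U = {1, 2, 3, 4, 5, 6, 7, 8, 9, 10, 11, 12, 13, 14, 15, 16, 17, 18, 19, 20, 21, 22, 23, 24}
Set A = {2, 12, 14, 19, 24}
A' = U \ A = elements in U but not in A
Checking each element of U:
1 (not in A, include), 2 (in A, exclude), 3 (not in A, include), 4 (not in A, include), 5 (not in A, include), 6 (not in A, include), 7 (not in A, include), 8 (not in A, include), 9 (not in A, include), 10 (not in A, include), 11 (not in A, include), 12 (in A, exclude), 13 (not in A, include), 14 (in A, exclude), 15 (not in A, include), 16 (not in A, include), 17 (not in A, include), 18 (not in A, include), 19 (in A, exclude), 20 (not in A, include), 21 (not in A, include), 22 (not in A, include), 23 (not in A, include), 24 (in A, exclude)
A' = {1, 3, 4, 5, 6, 7, 8, 9, 10, 11, 13, 15, 16, 17, 18, 20, 21, 22, 23}

{1, 3, 4, 5, 6, 7, 8, 9, 10, 11, 13, 15, 16, 17, 18, 20, 21, 22, 23}


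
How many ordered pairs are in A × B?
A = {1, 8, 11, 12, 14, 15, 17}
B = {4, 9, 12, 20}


Set A = {1, 8, 11, 12, 14, 15, 17} has 7 elements.
Set B = {4, 9, 12, 20} has 4 elements.
|A × B| = |A| × |B| = 7 × 4 = 28

28


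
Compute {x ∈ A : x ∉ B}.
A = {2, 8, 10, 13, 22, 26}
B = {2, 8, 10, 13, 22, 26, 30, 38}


Set A = {2, 8, 10, 13, 22, 26}
Set B = {2, 8, 10, 13, 22, 26, 30, 38}
Check each element of A against B:
2 ∈ B, 8 ∈ B, 10 ∈ B, 13 ∈ B, 22 ∈ B, 26 ∈ B
Elements of A not in B: {}

{}


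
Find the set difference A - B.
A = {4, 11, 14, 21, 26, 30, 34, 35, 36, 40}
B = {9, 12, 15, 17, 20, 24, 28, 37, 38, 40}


Set A = {4, 11, 14, 21, 26, 30, 34, 35, 36, 40}
Set B = {9, 12, 15, 17, 20, 24, 28, 37, 38, 40}
A \ B includes elements in A that are not in B.
Check each element of A:
4 (not in B, keep), 11 (not in B, keep), 14 (not in B, keep), 21 (not in B, keep), 26 (not in B, keep), 30 (not in B, keep), 34 (not in B, keep), 35 (not in B, keep), 36 (not in B, keep), 40 (in B, remove)
A \ B = {4, 11, 14, 21, 26, 30, 34, 35, 36}

{4, 11, 14, 21, 26, 30, 34, 35, 36}


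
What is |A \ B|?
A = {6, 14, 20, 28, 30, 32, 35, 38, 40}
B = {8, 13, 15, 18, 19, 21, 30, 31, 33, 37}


Set A = {6, 14, 20, 28, 30, 32, 35, 38, 40}
Set B = {8, 13, 15, 18, 19, 21, 30, 31, 33, 37}
A \ B = {6, 14, 20, 28, 32, 35, 38, 40}
|A \ B| = 8

8


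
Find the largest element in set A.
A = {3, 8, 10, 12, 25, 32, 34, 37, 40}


Set A = {3, 8, 10, 12, 25, 32, 34, 37, 40}
Elements in ascending order: 3, 8, 10, 12, 25, 32, 34, 37, 40
The largest element is 40.

40


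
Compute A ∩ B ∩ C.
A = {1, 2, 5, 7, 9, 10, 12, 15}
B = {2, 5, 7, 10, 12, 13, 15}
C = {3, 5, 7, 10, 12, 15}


Set A = {1, 2, 5, 7, 9, 10, 12, 15}
Set B = {2, 5, 7, 10, 12, 13, 15}
Set C = {3, 5, 7, 10, 12, 15}
First, A ∩ B = {2, 5, 7, 10, 12, 15}
Then, (A ∩ B) ∩ C = {5, 7, 10, 12, 15}

{5, 7, 10, 12, 15}


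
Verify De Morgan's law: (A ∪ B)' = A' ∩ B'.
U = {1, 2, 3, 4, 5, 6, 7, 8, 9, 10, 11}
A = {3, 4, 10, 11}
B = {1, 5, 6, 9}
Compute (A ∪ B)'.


U = {1, 2, 3, 4, 5, 6, 7, 8, 9, 10, 11}
A = {3, 4, 10, 11}, B = {1, 5, 6, 9}
A ∪ B = {1, 3, 4, 5, 6, 9, 10, 11}
(A ∪ B)' = U \ (A ∪ B) = {2, 7, 8}
Verification via A' ∩ B': A' = {1, 2, 5, 6, 7, 8, 9}, B' = {2, 3, 4, 7, 8, 10, 11}
A' ∩ B' = {2, 7, 8} ✓

{2, 7, 8}


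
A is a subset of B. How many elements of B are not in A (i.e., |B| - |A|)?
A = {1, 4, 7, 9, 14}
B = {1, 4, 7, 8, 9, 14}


Set A = {1, 4, 7, 9, 14}, |A| = 5
Set B = {1, 4, 7, 8, 9, 14}, |B| = 6
Since A ⊆ B: B \ A = {8}
|B| - |A| = 6 - 5 = 1

1


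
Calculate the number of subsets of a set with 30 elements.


The set has 30 elements.
The power set contains all possible subsets.
|P(A)| = 2^|A| = 2^30 = 1073741824

1073741824


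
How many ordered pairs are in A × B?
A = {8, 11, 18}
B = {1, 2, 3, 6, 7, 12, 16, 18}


Set A = {8, 11, 18} has 3 elements.
Set B = {1, 2, 3, 6, 7, 12, 16, 18} has 8 elements.
|A × B| = |A| × |B| = 3 × 8 = 24

24


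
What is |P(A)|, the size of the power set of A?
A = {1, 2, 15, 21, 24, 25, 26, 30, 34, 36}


Set A = {1, 2, 15, 21, 24, 25, 26, 30, 34, 36}
|A| = 10
The power set P(A) contains all subsets of A.
|P(A)| = 2^|A| = 2^10 = 1024

1024


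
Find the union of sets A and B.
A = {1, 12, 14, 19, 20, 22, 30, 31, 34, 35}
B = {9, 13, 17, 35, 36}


Set A = {1, 12, 14, 19, 20, 22, 30, 31, 34, 35}
Set B = {9, 13, 17, 35, 36}
A ∪ B includes all elements in either set.
Elements from A: {1, 12, 14, 19, 20, 22, 30, 31, 34, 35}
Elements from B not already included: {9, 13, 17, 36}
A ∪ B = {1, 9, 12, 13, 14, 17, 19, 20, 22, 30, 31, 34, 35, 36}

{1, 9, 12, 13, 14, 17, 19, 20, 22, 30, 31, 34, 35, 36}
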